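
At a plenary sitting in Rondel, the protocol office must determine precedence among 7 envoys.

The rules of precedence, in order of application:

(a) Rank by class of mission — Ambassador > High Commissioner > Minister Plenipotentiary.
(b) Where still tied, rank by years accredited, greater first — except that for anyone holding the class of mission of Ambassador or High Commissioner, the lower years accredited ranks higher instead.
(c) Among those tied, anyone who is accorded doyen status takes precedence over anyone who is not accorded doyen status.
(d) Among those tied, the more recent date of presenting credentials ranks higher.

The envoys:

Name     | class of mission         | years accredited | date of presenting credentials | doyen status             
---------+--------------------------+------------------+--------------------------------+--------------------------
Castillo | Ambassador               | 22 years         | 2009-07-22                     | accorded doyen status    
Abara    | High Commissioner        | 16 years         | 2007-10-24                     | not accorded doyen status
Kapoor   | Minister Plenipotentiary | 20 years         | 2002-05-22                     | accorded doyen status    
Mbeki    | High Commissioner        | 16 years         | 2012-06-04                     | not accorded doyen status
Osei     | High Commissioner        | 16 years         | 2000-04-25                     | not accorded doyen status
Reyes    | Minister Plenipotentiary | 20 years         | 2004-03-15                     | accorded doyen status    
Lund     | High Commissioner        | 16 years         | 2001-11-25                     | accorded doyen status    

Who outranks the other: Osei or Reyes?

By class of mission: Castillo (Ambassador); then Lund, Mbeki, Abara and Osei (High Commissioner); then Reyes and Kapoor (Minister Plenipotentiary).
Lund, Mbeki, Abara and Osei all have years accredited 16 years, so the next rule applies.
Among Lund, Mbeki, Abara and Osei, accorded doyen status before not accorded doyen status: Lund (accorded doyen status) before Mbeki, Abara and Osei (not accorded doyen status).
Among Mbeki, Abara and Osei, by date of presenting credentials (later first): Mbeki (2012-06-04) before Abara (2007-10-24) before Osei (2000-04-25).
Reyes and Kapoor both have years accredited 20 years, so the next rule applies.
Reyes and Kapoor are each accorded doyen status, so the next rule applies.
Among Reyes and Kapoor, by date of presenting credentials (later first): Reyes (2004-03-15) before Kapoor (2002-05-22).
So Osei takes precedence.

Osei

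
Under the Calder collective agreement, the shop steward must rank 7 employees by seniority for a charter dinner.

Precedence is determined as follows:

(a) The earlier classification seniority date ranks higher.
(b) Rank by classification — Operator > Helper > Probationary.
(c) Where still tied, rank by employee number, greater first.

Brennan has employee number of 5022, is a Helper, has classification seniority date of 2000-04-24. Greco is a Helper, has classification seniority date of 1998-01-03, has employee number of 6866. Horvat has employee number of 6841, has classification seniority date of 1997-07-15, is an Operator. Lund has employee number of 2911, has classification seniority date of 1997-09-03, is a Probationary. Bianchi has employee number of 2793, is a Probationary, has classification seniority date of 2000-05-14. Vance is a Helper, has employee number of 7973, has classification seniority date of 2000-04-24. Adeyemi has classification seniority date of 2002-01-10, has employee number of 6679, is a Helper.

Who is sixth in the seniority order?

Bianchi

By classification seniority date (earlier first): Horvat (1997-07-15); then Lund (1997-09-03); then Greco (1998-01-03); then Vance and Brennan (both 2000-04-24); then Bianchi (2000-05-14); then Adeyemi (2002-01-10).
Vance and Brennan are each Helper, so the next rule applies.
Among Vance and Brennan, by employee number (higher first): Vance (7973) before Brennan (5022).
Order: Horvat, Lund, Greco, Vance, Brennan, Bianchi, Adeyemi.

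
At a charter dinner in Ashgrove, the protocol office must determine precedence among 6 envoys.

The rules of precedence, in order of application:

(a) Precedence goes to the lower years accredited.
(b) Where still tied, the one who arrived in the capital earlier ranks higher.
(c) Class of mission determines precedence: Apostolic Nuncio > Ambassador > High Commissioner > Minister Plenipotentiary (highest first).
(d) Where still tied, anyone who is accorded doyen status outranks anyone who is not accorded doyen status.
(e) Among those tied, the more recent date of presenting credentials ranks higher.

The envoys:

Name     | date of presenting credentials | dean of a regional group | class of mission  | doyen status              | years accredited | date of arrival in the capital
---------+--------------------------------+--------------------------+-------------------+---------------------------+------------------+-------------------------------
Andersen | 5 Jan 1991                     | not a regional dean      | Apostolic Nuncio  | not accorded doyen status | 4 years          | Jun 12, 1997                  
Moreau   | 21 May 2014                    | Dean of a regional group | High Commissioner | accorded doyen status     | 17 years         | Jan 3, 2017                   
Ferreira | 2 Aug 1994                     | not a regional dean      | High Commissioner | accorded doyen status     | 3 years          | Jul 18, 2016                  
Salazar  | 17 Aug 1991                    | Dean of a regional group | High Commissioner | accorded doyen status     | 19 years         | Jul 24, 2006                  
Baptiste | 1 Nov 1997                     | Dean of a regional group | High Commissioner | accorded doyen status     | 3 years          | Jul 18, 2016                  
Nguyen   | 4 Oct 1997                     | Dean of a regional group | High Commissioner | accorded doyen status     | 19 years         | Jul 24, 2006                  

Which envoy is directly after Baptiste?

By years accredited (lower first): Baptiste and Ferreira (both 3 years); then Andersen (4 years); then Moreau (17 years); then Nguyen and Salazar (both 19 years).
Baptiste and Ferreira both have date of arrival in the capital Jul 18, 2016, so the next rule applies.
Baptiste and Ferreira are each High Commissioner, so the next rule applies.
Baptiste and Ferreira are each accorded doyen status, so the next rule applies.
Among Baptiste and Ferreira, by date of presenting credentials (later first): Baptiste (1 Nov 1997) before Ferreira (2 Aug 1994).
Nguyen and Salazar both have date of arrival in the capital Jul 24, 2006, so the next rule applies.
Nguyen and Salazar are each High Commissioner, so the next rule applies.
Nguyen and Salazar are each accorded doyen status, so the next rule applies.
Among Nguyen and Salazar, by date of presenting credentials (later first): Nguyen (4 Oct 1997) before Salazar (17 Aug 1991).
Order: Baptiste, Ferreira, Andersen, Moreau, Nguyen, Salazar.

Ferreira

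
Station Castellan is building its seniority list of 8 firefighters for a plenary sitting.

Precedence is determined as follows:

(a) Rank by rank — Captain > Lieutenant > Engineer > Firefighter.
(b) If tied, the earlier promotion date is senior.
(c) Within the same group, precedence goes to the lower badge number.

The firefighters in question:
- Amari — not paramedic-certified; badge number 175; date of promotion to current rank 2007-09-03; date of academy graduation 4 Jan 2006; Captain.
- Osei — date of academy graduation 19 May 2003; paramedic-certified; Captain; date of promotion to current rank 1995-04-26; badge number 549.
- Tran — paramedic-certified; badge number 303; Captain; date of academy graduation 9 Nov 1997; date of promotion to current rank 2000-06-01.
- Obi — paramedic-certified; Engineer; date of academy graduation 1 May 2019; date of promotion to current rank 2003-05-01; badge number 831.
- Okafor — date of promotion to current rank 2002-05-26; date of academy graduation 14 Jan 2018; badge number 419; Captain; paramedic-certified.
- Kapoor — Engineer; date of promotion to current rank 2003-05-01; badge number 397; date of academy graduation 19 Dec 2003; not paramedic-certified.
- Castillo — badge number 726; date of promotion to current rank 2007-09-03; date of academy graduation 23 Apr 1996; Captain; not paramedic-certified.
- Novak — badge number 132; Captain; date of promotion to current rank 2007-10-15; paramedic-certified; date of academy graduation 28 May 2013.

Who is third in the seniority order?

Okafor

By rank: Osei, Tran, Okafor, Amari, Castillo and Novak (Captain); then Kapoor and Obi (Engineer).
Among Osei, Tran, Okafor, Amari, Castillo and Novak, by date of promotion to current rank (earlier first): Osei (1995-04-26) before Tran (2000-06-01) before Okafor (2002-05-26) before Amari and Castillo (2007-09-03) before Novak (2007-10-15).
Among Amari and Castillo, by badge number (lower first): Amari (175) before Castillo (726).
Kapoor and Obi both have date of promotion to current rank 2003-05-01, so the next rule applies.
Among Kapoor and Obi, by badge number (lower first): Kapoor (397) before Obi (831).
Order: Osei, Tran, Okafor, Amari, Castillo, Novak, Kapoor, Obi.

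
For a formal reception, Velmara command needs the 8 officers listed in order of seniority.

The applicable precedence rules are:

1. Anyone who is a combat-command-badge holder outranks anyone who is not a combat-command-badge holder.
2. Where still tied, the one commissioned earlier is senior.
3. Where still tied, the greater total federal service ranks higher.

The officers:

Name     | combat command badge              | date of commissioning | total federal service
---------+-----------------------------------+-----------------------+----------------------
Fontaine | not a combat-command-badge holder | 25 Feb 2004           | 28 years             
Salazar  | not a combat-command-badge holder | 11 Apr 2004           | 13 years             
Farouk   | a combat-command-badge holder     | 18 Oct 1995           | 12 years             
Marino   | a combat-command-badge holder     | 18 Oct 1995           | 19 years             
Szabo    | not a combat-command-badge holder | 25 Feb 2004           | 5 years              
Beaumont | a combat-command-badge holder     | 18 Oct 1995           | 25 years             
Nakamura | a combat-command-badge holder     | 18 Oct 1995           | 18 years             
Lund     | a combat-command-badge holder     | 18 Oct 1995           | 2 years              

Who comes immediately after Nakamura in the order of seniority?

By the first rule: Beaumont, Marino, Nakamura, Farouk and Lund (each a combat-command-badge holder); then Fontaine, Szabo and Salazar (each not a combat-command-badge holder).
Beaumont, Marino, Nakamura, Farouk and Lund all have date of commissioning 18 Oct 1995, so the next rule applies.
Among Beaumont, Marino, Nakamura, Farouk and Lund, by total federal service (higher first): Beaumont (25 years) before Marino (19 years) before Nakamura (18 years) before Farouk (12 years) before Lund (2 years).
Among Fontaine, Szabo and Salazar, by date of commissioning (earlier first): Fontaine and Szabo (25 Feb 2004) before Salazar (11 Apr 2004).
Among Fontaine and Szabo, by total federal service (higher first): Fontaine (28 years) before Szabo (5 years).
Order: Beaumont, Marino, Nakamura, Farouk, Lund, Fontaine, Szabo, Salazar.

Farouk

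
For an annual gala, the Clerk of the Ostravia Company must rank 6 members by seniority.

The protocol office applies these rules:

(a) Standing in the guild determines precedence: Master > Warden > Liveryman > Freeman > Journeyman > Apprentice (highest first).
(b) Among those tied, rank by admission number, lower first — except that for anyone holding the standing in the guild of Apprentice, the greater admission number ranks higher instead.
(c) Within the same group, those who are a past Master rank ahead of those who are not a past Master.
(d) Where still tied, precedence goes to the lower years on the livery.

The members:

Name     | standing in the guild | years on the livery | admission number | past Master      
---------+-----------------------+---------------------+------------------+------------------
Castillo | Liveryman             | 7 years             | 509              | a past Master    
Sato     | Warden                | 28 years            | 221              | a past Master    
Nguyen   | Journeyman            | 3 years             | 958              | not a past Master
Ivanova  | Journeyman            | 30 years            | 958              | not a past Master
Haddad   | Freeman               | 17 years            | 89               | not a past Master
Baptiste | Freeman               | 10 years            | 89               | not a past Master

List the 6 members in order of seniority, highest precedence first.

Sato, Castillo, Baptiste, Haddad, Nguyen, Ivanova

By standing in the guild: Sato (Warden); then Castillo (Liveryman); then Baptiste and Haddad (Freeman); then Nguyen and Ivanova (Journeyman).
Baptiste and Haddad both have admission number 89, so the next rule applies.
Baptiste and Haddad are each not a past Master, so the next rule applies.
Among Baptiste and Haddad, by years on the livery (lower first): Baptiste (10 years) before Haddad (17 years).
Nguyen and Ivanova both have admission number 958, so the next rule applies.
Nguyen and Ivanova are each not a past Master, so the next rule applies.
Among Nguyen and Ivanova, by years on the livery (lower first): Nguyen (3 years) before Ivanova (30 years).
Full order: Sato, Castillo, Baptiste, Haddad, Nguyen, Ivanova.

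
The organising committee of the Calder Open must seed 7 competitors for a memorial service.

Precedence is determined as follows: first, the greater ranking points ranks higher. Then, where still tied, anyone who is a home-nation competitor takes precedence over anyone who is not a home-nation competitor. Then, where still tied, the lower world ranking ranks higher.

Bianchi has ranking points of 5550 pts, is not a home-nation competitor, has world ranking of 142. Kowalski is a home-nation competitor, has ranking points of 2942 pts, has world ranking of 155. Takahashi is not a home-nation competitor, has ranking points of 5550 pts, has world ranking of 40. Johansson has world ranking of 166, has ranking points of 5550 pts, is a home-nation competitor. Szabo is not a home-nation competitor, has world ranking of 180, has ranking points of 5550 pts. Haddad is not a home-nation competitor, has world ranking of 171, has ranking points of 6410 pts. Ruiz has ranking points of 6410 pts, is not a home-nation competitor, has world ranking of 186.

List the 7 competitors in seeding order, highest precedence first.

Haddad, Ruiz, Johansson, Takahashi, Bianchi, Szabo, Kowalski

By ranking points (higher first): Haddad and Ruiz (both 6410 pts); then Johansson, Takahashi, Bianchi and Szabo (each 5550 pts); then Kowalski (2942 pts).
Haddad and Ruiz are each not a home-nation competitor, so the next rule applies.
Among Haddad and Ruiz, by world ranking (lower first): Haddad (171) before Ruiz (186).
Among Johansson, Takahashi, Bianchi and Szabo, a home-nation competitor before not a home-nation competitor: Johansson (a home-nation competitor) before Takahashi, Bianchi and Szabo (not a home-nation competitor).
Among Takahashi, Bianchi and Szabo, by world ranking (lower first): Takahashi (40) before Bianchi (142) before Szabo (180).
Full order: Haddad, Ruiz, Johansson, Takahashi, Bianchi, Szabo, Kowalski.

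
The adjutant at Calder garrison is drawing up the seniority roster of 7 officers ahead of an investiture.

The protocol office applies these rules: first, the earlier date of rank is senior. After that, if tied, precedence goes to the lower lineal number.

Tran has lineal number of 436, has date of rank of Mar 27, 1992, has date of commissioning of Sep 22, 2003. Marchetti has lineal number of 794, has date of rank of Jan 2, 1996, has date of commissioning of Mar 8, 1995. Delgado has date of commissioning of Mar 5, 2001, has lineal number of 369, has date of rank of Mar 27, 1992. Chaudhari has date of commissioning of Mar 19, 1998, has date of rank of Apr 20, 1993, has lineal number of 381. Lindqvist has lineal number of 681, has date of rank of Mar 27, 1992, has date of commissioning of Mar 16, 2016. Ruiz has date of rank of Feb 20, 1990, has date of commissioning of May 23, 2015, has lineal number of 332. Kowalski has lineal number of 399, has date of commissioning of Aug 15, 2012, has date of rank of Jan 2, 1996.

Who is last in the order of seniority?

Marchetti

By date of rank (earlier first): Ruiz (Feb 20, 1990); then Delgado, Tran and Lindqvist (each Mar 27, 1992); then Chaudhari (Apr 20, 1993); then Kowalski and Marchetti (both Jan 2, 1996).
Among Delgado, Tran and Lindqvist, by lineal number (lower first): Delgado (369) before Tran (436) before Lindqvist (681).
Among Kowalski and Marchetti, by lineal number (lower first): Kowalski (399) before Marchetti (794).
Order: Ruiz, Delgado, Tran, Lindqvist, Chaudhari, Kowalski, Marchetti.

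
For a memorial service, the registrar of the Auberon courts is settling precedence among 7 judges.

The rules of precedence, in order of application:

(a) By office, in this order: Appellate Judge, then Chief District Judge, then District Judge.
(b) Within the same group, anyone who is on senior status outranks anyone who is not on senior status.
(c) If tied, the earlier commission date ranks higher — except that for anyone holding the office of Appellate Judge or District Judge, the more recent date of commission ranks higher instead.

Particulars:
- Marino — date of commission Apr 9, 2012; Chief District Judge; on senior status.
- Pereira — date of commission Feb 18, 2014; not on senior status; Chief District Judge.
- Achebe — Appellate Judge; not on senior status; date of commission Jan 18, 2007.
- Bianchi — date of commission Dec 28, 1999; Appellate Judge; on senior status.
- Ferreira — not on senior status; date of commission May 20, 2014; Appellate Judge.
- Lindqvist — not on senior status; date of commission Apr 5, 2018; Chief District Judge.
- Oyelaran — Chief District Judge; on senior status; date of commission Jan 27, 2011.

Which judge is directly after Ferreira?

By office: Bianchi, Ferreira and Achebe (Appellate Judge); then Oyelaran, Marino, Pereira and Lindqvist (Chief District Judge).
Among Bianchi, Ferreira and Achebe, on senior status before not on senior status: Bianchi (on senior status) before Ferreira and Achebe (not on senior status).
Among Ferreira and Achebe, by date of commission (later first) (reversed rule for this group): Ferreira (May 20, 2014) before Achebe (Jan 18, 2007).
Among Oyelaran, Marino, Pereira and Lindqvist, on senior status before not on senior status: Oyelaran and Marino (on senior status) before Pereira and Lindqvist (not on senior status).
Among Oyelaran and Marino, by date of commission (earlier first): Oyelaran (Jan 27, 2011) before Marino (Apr 9, 2012).
Among Pereira and Lindqvist, by date of commission (earlier first): Pereira (Feb 18, 2014) before Lindqvist (Apr 5, 2018).
Order: Bianchi, Ferreira, Achebe, Oyelaran, Marino, Pereira, Lindqvist.

Achebe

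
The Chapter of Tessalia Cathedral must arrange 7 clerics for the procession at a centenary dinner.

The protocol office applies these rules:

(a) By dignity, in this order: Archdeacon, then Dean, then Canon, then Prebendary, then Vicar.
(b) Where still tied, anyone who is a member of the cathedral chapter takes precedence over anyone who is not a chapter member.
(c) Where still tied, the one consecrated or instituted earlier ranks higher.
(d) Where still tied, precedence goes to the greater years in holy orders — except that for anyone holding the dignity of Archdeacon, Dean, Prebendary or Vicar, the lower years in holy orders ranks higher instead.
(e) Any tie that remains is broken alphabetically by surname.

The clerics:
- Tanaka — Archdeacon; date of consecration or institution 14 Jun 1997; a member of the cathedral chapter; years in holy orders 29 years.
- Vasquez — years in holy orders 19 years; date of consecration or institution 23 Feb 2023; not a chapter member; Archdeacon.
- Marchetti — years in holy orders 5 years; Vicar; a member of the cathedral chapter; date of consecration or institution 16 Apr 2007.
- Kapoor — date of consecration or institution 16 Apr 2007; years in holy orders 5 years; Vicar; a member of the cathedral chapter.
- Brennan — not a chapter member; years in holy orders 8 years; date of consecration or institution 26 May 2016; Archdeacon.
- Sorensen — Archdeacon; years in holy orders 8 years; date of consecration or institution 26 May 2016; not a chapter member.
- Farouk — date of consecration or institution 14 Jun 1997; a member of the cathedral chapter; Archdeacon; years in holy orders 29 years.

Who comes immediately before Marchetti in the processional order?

By dignity: Farouk, Tanaka, Brennan, Sorensen and Vasquez (Archdeacon); then Kapoor and Marchetti (Vicar).
Among Farouk, Tanaka, Brennan, Sorensen and Vasquez, a member of the cathedral chapter before not a chapter member: Farouk and Tanaka (a member of the cathedral chapter) before Brennan, Sorensen and Vasquez (not a chapter member).
Farouk and Tanaka both have date of consecration or institution 14 Jun 1997, so the next rule applies.
Farouk and Tanaka both have years in holy orders 29 years, so the next rule applies.
Among Farouk and Tanaka, alphabetically by surname: Farouk before Tanaka.
Among Brennan, Sorensen and Vasquez, by date of consecration or institution (earlier first): Brennan and Sorensen (26 May 2016) before Vasquez (23 Feb 2023).
Brennan and Sorensen both have years in holy orders 8 years, so the next rule applies.
Among Brennan and Sorensen, alphabetically by surname: Brennan before Sorensen.
Kapoor and Marchetti are each a member of the cathedral chapter, so the next rule applies.
Kapoor and Marchetti both have date of consecration or institution 16 Apr 2007, so the next rule applies.
Kapoor and Marchetti both have years in holy orders 5 years, so the next rule applies.
Among Kapoor and Marchetti, alphabetically by surname: Kapoor before Marchetti.
Order: Farouk, Tanaka, Brennan, Sorensen, Vasquez, Kapoor, Marchetti.

Kapoor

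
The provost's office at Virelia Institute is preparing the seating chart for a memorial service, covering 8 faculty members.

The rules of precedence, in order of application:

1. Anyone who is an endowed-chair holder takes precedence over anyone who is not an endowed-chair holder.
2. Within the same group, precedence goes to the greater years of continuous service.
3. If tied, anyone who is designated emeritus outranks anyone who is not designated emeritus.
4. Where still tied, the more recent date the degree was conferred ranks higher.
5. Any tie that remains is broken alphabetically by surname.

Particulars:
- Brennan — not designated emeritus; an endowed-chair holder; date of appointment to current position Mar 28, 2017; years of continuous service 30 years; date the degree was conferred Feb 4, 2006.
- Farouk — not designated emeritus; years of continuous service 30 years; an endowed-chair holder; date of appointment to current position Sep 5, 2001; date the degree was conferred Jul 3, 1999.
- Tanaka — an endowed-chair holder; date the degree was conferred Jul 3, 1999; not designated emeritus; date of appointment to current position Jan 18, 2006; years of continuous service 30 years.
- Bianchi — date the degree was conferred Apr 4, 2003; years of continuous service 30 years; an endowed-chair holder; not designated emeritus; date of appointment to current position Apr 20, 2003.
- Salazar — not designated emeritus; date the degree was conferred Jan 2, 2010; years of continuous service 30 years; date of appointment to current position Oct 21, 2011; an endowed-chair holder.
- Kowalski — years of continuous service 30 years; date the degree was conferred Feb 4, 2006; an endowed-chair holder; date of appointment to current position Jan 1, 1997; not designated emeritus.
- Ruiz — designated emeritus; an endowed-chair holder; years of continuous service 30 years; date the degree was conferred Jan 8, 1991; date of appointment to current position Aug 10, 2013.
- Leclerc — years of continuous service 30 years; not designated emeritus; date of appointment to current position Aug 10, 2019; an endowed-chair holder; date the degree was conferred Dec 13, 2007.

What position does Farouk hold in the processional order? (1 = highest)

By the first rule: Ruiz, Salazar, Leclerc, Brennan, Kowalski, Bianchi, Farouk and Tanaka (each an endowed-chair holder).
Ruiz, Salazar, Leclerc, Brennan, Kowalski, Bianchi, Farouk and Tanaka all have years of continuous service 30 years, so the next rule applies.
Among Ruiz, Salazar, Leclerc, Brennan, Kowalski, Bianchi, Farouk and Tanaka, designated emeritus before not designated emeritus: Ruiz (designated emeritus) before Salazar, Leclerc, Brennan, Kowalski, Bianchi, Farouk and Tanaka (not designated emeritus).
Among Salazar, Leclerc, Brennan, Kowalski, Bianchi, Farouk and Tanaka, by date the degree was conferred (later first): Salazar (Jan 2, 2010) before Leclerc (Dec 13, 2007) before Brennan and Kowalski (Feb 4, 2006) before Bianchi (Apr 4, 2003) before Farouk and Tanaka (Jul 3, 1999).
Among Brennan and Kowalski, alphabetically by surname: Brennan before Kowalski.
Among Farouk and Tanaka, alphabetically by surname: Farouk before Tanaka.
Order: Ruiz, Salazar, Leclerc, Brennan, Kowalski, Bianchi, Farouk, Tanaka. So position 7.

7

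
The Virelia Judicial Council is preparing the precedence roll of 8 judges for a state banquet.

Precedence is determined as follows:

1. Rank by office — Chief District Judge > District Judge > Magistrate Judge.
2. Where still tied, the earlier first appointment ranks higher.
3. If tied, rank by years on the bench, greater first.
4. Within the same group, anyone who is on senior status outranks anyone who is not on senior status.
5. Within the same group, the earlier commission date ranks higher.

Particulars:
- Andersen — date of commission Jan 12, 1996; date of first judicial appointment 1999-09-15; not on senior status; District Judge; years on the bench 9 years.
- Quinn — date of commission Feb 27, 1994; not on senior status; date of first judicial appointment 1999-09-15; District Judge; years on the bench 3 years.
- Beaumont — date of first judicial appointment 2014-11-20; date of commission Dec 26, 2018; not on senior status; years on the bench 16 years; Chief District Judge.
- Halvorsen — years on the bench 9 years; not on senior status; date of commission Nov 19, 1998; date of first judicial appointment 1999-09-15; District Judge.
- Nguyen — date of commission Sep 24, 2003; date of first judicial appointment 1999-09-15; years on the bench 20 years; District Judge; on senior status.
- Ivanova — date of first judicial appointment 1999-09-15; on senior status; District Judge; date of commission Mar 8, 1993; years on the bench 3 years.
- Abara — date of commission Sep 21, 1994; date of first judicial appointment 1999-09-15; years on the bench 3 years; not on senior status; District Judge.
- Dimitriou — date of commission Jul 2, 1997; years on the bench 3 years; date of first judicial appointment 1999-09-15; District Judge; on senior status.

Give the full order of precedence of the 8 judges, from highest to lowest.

Beaumont, Nguyen, Andersen, Halvorsen, Ivanova, Dimitriou, Quinn, Abara

By office: Beaumont (Chief District Judge); then Nguyen, Andersen, Halvorsen, Ivanova, Dimitriou, Quinn and Abara (District Judge).
Nguyen, Andersen, Halvorsen, Ivanova, Dimitriou, Quinn and Abara all have date of first judicial appointment 1999-09-15, so the next rule applies.
Among Nguyen, Andersen, Halvorsen, Ivanova, Dimitriou, Quinn and Abara, by years on the bench (higher first): Nguyen (20 years) before Andersen and Halvorsen (9 years) before Ivanova, Dimitriou, Quinn and Abara (3 years).
Andersen and Halvorsen are each not on senior status, so the next rule applies.
Among Andersen and Halvorsen, by date of commission (earlier first): Andersen (Jan 12, 1996) before Halvorsen (Nov 19, 1998).
Among Ivanova, Dimitriou, Quinn and Abara, on senior status before not on senior status: Ivanova and Dimitriou (on senior status) before Quinn and Abara (not on senior status).
Among Ivanova and Dimitriou, by date of commission (earlier first): Ivanova (Mar 8, 1993) before Dimitriou (Jul 2, 1997).
Among Quinn and Abara, by date of commission (earlier first): Quinn (Feb 27, 1994) before Abara (Sep 21, 1994).
Full order: Beaumont, Nguyen, Andersen, Halvorsen, Ivanova, Dimitriou, Quinn, Abara.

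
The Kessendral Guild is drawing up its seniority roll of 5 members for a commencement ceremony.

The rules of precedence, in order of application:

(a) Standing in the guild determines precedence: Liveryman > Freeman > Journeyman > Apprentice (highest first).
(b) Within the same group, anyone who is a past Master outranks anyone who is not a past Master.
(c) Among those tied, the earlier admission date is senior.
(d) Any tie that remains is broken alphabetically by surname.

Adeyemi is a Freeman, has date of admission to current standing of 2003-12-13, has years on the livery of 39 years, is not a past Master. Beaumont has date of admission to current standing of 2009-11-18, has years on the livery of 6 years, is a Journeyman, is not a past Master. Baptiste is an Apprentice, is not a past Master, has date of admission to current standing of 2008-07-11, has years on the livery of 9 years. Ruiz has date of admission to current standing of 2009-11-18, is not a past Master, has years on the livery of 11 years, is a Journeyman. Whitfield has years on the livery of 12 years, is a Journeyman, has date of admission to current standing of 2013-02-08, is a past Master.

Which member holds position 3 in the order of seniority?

By standing in the guild: Adeyemi (Freeman); then Whitfield, Beaumont and Ruiz (Journeyman); then Baptiste (Apprentice).
Among Whitfield, Beaumont and Ruiz, a past Master before not a past Master: Whitfield (a past Master) before Beaumont and Ruiz (not a past Master).
Beaumont and Ruiz both have date of admission to current standing 2009-11-18, so the next rule applies.
Among Beaumont and Ruiz, alphabetically by surname: Beaumont before Ruiz.
Order: Adeyemi, Whitfield, Beaumont, Ruiz, Baptiste.

Beaumont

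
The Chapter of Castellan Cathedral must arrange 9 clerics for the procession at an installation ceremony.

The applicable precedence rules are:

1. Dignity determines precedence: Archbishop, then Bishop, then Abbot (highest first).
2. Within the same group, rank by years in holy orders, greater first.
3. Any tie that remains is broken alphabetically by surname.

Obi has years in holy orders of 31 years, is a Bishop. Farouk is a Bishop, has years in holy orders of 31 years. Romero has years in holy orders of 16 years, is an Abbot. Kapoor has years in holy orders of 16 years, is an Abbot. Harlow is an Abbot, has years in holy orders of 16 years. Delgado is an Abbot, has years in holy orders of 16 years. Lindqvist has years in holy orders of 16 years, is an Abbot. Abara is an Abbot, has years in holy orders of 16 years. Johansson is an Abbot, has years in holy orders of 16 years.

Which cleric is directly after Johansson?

Kapoor

By dignity: Farouk and Obi (Bishop); then Abara, Delgado, Harlow, Johansson, Kapoor, Lindqvist and Romero (Abbot).
Farouk and Obi both have years in holy orders 31 years, so the next rule applies.
Among Farouk and Obi, alphabetically by surname: Farouk before Obi.
Abara, Delgado, Harlow, Johansson, Kapoor, Lindqvist and Romero all have years in holy orders 16 years, so the next rule applies.
Among Abara, Delgado, Harlow, Johansson, Kapoor, Lindqvist and Romero, alphabetically by surname: Abara before Delgado before Harlow before Johansson before Kapoor before Lindqvist before Romero.
Order: Farouk, Obi, Abara, Delgado, Harlow, Johansson, Kapoor, Lindqvist, Romero.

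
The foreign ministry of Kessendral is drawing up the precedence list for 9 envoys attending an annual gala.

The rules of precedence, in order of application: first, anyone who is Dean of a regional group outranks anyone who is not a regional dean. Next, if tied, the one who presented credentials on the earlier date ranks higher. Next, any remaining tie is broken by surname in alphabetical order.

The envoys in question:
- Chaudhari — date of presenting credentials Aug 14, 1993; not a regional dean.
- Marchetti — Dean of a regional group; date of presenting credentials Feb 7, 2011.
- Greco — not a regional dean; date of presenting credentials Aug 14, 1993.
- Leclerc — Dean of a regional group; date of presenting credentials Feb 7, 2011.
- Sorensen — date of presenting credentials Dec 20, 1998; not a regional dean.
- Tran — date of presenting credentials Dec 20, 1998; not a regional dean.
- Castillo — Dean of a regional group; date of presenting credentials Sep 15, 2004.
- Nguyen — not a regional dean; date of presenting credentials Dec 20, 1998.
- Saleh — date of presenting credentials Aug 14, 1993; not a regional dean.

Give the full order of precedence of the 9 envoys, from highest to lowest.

By the first rule: Castillo, Leclerc and Marchetti (each Dean of a regional group); then Chaudhari, Greco, Saleh, Nguyen, Sorensen and Tran (each not a regional dean).
Among Castillo, Leclerc and Marchetti, by date of presenting credentials (earlier first): Castillo (Sep 15, 2004) before Leclerc and Marchetti (Feb 7, 2011).
Among Leclerc and Marchetti, alphabetically by surname: Leclerc before Marchetti.
Among Chaudhari, Greco, Saleh, Nguyen, Sorensen and Tran, by date of presenting credentials (earlier first): Chaudhari, Greco and Saleh (Aug 14, 1993) before Nguyen, Sorensen and Tran (Dec 20, 1998).
Among Chaudhari, Greco and Saleh, alphabetically by surname: Chaudhari before Greco before Saleh.
Among Nguyen, Sorensen and Tran, alphabetically by surname: Nguyen before Sorensen before Tran.
Full order: Castillo, Leclerc, Marchetti, Chaudhari, Greco, Saleh, Nguyen, Sorensen, Tran.

Castillo, Leclerc, Marchetti, Chaudhari, Greco, Saleh, Nguyen, Sorensen, Tran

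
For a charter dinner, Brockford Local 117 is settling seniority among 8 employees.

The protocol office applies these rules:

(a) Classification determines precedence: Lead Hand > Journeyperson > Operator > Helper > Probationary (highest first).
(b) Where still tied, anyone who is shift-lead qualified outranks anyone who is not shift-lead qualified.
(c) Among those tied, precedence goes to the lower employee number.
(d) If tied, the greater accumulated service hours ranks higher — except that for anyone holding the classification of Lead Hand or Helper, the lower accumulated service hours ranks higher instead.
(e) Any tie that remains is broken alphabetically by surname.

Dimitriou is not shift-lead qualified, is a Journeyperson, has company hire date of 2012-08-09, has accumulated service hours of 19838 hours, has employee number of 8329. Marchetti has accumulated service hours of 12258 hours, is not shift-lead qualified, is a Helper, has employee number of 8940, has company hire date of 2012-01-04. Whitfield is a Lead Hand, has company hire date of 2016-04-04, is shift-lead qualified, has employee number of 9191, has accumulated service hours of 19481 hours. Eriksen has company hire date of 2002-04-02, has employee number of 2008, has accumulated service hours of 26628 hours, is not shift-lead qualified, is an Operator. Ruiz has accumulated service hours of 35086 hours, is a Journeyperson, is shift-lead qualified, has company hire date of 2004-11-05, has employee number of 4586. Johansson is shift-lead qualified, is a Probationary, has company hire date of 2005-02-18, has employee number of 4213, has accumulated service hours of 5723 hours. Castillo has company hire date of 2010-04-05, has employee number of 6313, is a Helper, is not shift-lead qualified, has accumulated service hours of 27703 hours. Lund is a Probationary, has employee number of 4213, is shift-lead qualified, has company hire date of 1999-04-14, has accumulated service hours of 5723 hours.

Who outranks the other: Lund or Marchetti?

By classification: Whitfield (Lead Hand); then Ruiz and Dimitriou (Journeyperson); then Eriksen (Operator); then Castillo and Marchetti (Helper); then Johansson and Lund (Probationary).
Among Ruiz and Dimitriou, shift-lead qualified before not shift-lead qualified: Ruiz (shift-lead qualified) before Dimitriou (not shift-lead qualified).
Castillo and Marchetti are each not shift-lead qualified, so the next rule applies.
Among Castillo and Marchetti, by employee number (lower first): Castillo (6313) before Marchetti (8940).
Johansson and Lund are each shift-lead qualified, so the next rule applies.
Johansson and Lund both have employee number 4213, so the next rule applies.
Johansson and Lund both have accumulated service hours 5723 hours, so the next rule applies.
Among Johansson and Lund, alphabetically by surname: Johansson before Lund.
So Marchetti takes precedence.

Marchetti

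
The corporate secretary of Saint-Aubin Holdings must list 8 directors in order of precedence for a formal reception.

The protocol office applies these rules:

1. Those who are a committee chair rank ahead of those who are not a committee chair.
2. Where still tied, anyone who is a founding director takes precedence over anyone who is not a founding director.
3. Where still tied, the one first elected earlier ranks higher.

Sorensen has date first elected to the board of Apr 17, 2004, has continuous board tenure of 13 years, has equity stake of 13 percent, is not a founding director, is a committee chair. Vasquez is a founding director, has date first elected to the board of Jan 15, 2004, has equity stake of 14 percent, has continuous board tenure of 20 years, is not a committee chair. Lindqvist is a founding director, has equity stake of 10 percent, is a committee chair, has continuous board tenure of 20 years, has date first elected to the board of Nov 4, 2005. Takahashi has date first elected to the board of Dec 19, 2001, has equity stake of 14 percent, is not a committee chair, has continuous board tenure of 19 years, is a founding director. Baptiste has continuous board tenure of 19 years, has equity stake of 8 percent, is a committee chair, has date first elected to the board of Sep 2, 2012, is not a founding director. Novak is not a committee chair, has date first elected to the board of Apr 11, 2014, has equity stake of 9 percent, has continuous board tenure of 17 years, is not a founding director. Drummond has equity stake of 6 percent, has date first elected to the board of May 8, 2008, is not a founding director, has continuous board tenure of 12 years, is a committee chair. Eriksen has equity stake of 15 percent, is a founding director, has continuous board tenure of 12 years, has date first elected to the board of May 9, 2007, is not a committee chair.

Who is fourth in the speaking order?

By the first rule: Lindqvist, Sorensen, Drummond and Baptiste (each a committee chair); then Takahashi, Vasquez, Eriksen and Novak (each not a committee chair).
Among Lindqvist, Sorensen, Drummond and Baptiste, a founding director before not a founding director: Lindqvist (a founding director) before Sorensen, Drummond and Baptiste (not a founding director).
Among Sorensen, Drummond and Baptiste, by date first elected to the board (earlier first): Sorensen (Apr 17, 2004) before Drummond (May 8, 2008) before Baptiste (Sep 2, 2012).
Among Takahashi, Vasquez, Eriksen and Novak, a founding director before not a founding director: Takahashi, Vasquez and Eriksen (a founding director) before Novak (not a founding director).
Among Takahashi, Vasquez and Eriksen, by date first elected to the board (earlier first): Takahashi (Dec 19, 2001) before Vasquez (Jan 15, 2004) before Eriksen (May 9, 2007).
Order: Lindqvist, Sorensen, Drummond, Baptiste, Takahashi, Vasquez, Eriksen, Novak.

Baptiste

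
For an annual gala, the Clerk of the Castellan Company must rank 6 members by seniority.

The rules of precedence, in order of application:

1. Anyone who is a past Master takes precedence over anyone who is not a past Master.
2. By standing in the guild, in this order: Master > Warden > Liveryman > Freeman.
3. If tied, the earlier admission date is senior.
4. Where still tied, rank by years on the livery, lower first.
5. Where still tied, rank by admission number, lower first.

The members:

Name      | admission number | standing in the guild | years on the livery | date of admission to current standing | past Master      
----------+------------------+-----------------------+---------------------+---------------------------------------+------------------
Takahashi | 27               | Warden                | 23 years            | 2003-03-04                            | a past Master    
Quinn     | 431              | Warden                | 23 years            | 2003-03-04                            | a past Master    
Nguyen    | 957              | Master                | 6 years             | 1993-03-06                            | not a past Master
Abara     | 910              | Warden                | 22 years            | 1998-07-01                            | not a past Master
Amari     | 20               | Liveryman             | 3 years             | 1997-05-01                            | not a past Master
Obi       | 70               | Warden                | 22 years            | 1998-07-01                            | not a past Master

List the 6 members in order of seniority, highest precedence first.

Takahashi, Quinn, Nguyen, Obi, Abara, Amari

By the first rule: Takahashi and Quinn (both a past Master); then Nguyen, Obi, Abara and Amari (each not a past Master).
Takahashi and Quinn are each Warden, so the next rule applies.
Takahashi and Quinn both have date of admission to current standing 2003-03-04, so the next rule applies.
Takahashi and Quinn both have years on the livery 23 years, so the next rule applies.
Among Takahashi and Quinn, by admission number (lower first): Takahashi (27) before Quinn (431).
Among Nguyen, Obi, Abara and Amari, by standing in the guild: Nguyen (Master) before Obi and Abara (Warden) before Amari (Liveryman).
Obi and Abara both have date of admission to current standing 1998-07-01, so the next rule applies.
Obi and Abara both have years on the livery 22 years, so the next rule applies.
Among Obi and Abara, by admission number (lower first): Obi (70) before Abara (910).
Full order: Takahashi, Quinn, Nguyen, Obi, Abara, Amari.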